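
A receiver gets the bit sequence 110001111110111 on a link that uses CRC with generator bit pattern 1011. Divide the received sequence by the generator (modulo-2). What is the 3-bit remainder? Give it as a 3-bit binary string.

000

Modulo-2 division of 110001111110111 by 1011:
  pos 0: 1100 XOR 1011 = 0111
  pos 1: 1110 XOR 1011 = 0101
  pos 2: 1011 XOR 1011 = 0000
  pos 6: 1111 XOR 1011 = 0100
  pos 7: 1001 XOR 1011 = 0010
  pos 9: 1001 XOR 1011 = 0010
  pos 11: 1011 XOR 1011 = 0000
Remainder = 000 (zero — the frame passes the CRC check).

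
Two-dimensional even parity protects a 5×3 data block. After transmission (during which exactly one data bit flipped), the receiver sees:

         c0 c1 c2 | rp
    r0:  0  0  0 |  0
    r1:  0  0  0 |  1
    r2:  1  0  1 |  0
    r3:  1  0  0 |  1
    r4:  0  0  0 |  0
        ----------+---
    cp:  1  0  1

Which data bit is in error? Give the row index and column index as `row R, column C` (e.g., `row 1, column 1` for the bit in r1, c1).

row 1, column 0

Recompute each row's even parity and compare to rp:
  r0: data parity 0, sent rp 0 → ok
  r1: data parity 0, sent rp 1 → mismatch
  r2: data parity 0, sent rp 0 → ok
  r3: data parity 1, sent rp 1 → ok
  r4: data parity 0, sent rp 0 → ok
Recompute each column's even parity and compare to cp:
  c0: data parity 0, sent cp 1 → mismatch
  c1: data parity 0, sent cp 0 → ok
  c2: data parity 1, sent cp 1 → ok
Exactly one row (r1) and one column (c0) fail → the flipped bit is at their intersection.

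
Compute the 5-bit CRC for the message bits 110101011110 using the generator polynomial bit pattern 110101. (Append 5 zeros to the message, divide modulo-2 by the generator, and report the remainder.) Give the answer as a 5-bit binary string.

11011

Append 5 zeros: 11010101111000000. Divide by 110101 (XOR where the leading bit is 1):
  pos 0: 110101 XOR 110101 = 000000
  pos 7: 111100 XOR 110101 = 001001
  pos 9: 100100 XOR 110101 = 010001
  pos 10: 100010 XOR 110101 = 010111
  pos 11: 101110 XOR 110101 = 011011
Remainder (last 5 bits) = 11011. This is the CRC / FCS.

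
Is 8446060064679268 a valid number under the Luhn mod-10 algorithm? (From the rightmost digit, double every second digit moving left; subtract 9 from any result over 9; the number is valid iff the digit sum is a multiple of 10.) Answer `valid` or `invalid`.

valid

From the right, keep odd positions and double even positions (subtract 9 from any doubled value over 9):
  doubled (positions 2,4,...): 3 9 3 3 0 0 8 7 → sum 33
  kept (positions 1,3,...): 8 2 7 4 0 6 6 4 → sum 37
Total = 70.
70 mod 10 = 0, so the number is valid.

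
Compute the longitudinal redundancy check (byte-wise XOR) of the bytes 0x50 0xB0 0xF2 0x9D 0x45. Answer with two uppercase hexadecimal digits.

CA

XOR the bytes together:
  start with 0x50
  0x50 ⊕ 0xB0 = 0xE0
  0xE0 ⊕ 0xF2 = 0x12
  0x12 ⊕ 0x9D = 0x8F
  0x8F ⊕ 0x45 = 0xCA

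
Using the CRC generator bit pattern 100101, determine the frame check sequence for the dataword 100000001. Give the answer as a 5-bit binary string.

11001

Append 5 zeros: 10000000100000. Divide by 100101 (XOR where the leading bit is 1):
  pos 0: 100000 XOR 100101 = 000101
  pos 3: 101001 XOR 100101 = 001100
  pos 5: 110000 XOR 100101 = 010101
  pos 6: 101010 XOR 100101 = 001111
  pos 8: 111100 XOR 100101 = 011001
Remainder (last 5 bits) = 11001. This is the CRC / FCS.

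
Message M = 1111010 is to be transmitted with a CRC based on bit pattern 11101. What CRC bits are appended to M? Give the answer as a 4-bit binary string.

Append 4 zeros: 11110100000. Divide by 11101 (XOR where the leading bit is 1):
  pos 0: 11110 XOR 11101 = 00011
  pos 3: 11100 XOR 11101 = 00001
Remainder (last 4 bits) = 1000. This is the CRC / FCS.

1000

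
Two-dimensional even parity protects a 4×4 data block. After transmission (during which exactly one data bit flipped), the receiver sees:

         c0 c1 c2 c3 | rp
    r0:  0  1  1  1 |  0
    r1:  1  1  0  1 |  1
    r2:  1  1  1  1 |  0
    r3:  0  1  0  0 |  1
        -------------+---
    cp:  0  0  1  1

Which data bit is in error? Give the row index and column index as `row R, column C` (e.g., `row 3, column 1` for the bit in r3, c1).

row 0, column 2

Recompute each row's even parity and compare to rp:
  r0: data parity 1, sent rp 0 → mismatch
  r1: data parity 1, sent rp 1 → ok
  r2: data parity 0, sent rp 0 → ok
  r3: data parity 1, sent rp 1 → ok
Recompute each column's even parity and compare to cp:
  c0: data parity 0, sent cp 0 → ok
  c1: data parity 0, sent cp 0 → ok
  c2: data parity 0, sent cp 1 → mismatch
  c3: data parity 1, sent cp 1 → ok
Exactly one row (r0) and one column (c2) fail → the flipped bit is at their intersection.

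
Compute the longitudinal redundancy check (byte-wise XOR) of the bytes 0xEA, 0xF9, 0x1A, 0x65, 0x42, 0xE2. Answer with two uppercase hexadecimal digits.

CC

XOR the bytes together:
  start with 0xEA
  0xEA ⊕ 0xF9 = 0x13
  0x13 ⊕ 0x1A = 0x09
  0x09 ⊕ 0x65 = 0x6C
  0x6C ⊕ 0x42 = 0x2E
  0x2E ⊕ 0xE2 = 0xCC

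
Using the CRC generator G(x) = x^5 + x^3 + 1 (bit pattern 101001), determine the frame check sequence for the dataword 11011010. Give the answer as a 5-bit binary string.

Append 5 zeros: 1101101000000. Divide by 101001 (XOR where the leading bit is 1):
  pos 0: 110110 XOR 101001 = 011111
  pos 1: 111111 XOR 101001 = 010110
  pos 2: 101100 XOR 101001 = 000101
  pos 5: 101000 XOR 101001 = 000001
Remainder (last 5 bits) = 00100. This is the CRC / FCS.

00100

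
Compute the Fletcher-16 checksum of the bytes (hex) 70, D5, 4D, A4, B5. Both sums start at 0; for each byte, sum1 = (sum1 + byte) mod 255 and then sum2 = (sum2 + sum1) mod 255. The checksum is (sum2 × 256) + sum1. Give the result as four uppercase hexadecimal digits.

Running sums (mod 255):
  after byte 0 (70): sum1=112, sum2=112
  after byte 1 (D5): sum1=70, sum2=182
  after byte 2 (4D): sum1=147, sum2=74
  after byte 3 (A4): sum1=56, sum2=130
  after byte 4 (B5): sum1=237, sum2=112
Checksum = sum2·256 + sum1 = 112·256 + 237 = 28909 = 0x70ED.

70ED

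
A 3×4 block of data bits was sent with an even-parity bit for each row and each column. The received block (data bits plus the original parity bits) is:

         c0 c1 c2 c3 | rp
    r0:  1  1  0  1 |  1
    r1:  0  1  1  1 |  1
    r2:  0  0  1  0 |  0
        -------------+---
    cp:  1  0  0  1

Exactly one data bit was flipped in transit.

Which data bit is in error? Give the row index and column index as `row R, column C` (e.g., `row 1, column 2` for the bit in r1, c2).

Recompute each row's even parity and compare to rp:
  r0: data parity 1, sent rp 1 → ok
  r1: data parity 1, sent rp 1 → ok
  r2: data parity 1, sent rp 0 → mismatch
Recompute each column's even parity and compare to cp:
  c0: data parity 1, sent cp 1 → ok
  c1: data parity 0, sent cp 0 → ok
  c2: data parity 0, sent cp 0 → ok
  c3: data parity 0, sent cp 1 → mismatch
Exactly one row (r2) and one column (c3) fail → the flipped bit is at their intersection.

row 2, column 3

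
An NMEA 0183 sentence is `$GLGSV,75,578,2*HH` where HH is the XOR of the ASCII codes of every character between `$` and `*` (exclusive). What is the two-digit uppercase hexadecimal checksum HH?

6F

XOR the ASCII codes of the payload characters:
  'G' = 0x47 → acc = 0x47
  'L' = 0x4C → acc = 0x0B
  'G' = 0x47 → acc = 0x4C
  'S' = 0x53 → acc = 0x1F
  'V' = 0x56 → acc = 0x49
  ',' = 0x2C → acc = 0x65
  '7' = 0x37 → acc = 0x52
  '5' = 0x35 → acc = 0x67
  ',' = 0x2C → acc = 0x4B
  '5' = 0x35 → acc = 0x7E
  '7' = 0x37 → acc = 0x49
  '8' = 0x38 → acc = 0x71
  ',' = 0x2C → acc = 0x5D
  '2' = 0x32 → acc = 0x6F
Checksum = 0x6F.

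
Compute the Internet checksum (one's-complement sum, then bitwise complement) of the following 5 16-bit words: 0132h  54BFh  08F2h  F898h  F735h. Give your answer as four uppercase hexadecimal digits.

One's-complement addition (fold any carry out of bit 15 back into bit 0):
  0x0132 + 0x54BF = 0x055F1
  0x55F1 + 0x08F2 = 0x05EE3
  0x5EE3 + 0xF898 = 0x1577B → wrap carry → 0x577C
  0x577C + 0xF735 = 0x14EB1 → wrap carry → 0x4EB2
One's-complement sum = 0x4EB2.
Checksum = ~0x4EB2 & 0xFFFF = 0xB14D.

B14D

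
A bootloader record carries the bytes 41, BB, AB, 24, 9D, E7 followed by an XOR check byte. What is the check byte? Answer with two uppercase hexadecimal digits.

0F

XOR the bytes together:
  start with 0x41
  0x41 ⊕ 0xBB = 0xFA
  0xFA ⊕ 0xAB = 0x51
  0x51 ⊕ 0x24 = 0x75
  0x75 ⊕ 0x9D = 0xE8
  0xE8 ⊕ 0xE7 = 0x0F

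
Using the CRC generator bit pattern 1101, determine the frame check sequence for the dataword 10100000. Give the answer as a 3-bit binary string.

Append 3 zeros: 10100000000. Divide by 1101 (XOR where the leading bit is 1):
  pos 0: 1010 XOR 1101 = 0111
  pos 1: 1110 XOR 1101 = 0011
  pos 3: 1100 XOR 1101 = 0001
  pos 6: 1000 XOR 1101 = 0101
  pos 7: 1010 XOR 1101 = 0111
Remainder (last 3 bits) = 111. This is the CRC / FCS.

111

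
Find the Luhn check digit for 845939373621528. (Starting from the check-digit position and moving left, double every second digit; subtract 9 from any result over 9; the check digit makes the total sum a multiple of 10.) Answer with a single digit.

4

Partial digits right→left: 8 2 5 1 2 6 3 7 3 9 3 9 5 4 8
Double every second digit counting from the check-digit position (so the 1st, 3rd, 5th, ... of the partial from the right).
  doubled (with −9 where >9): 7 1 4 6 6 6 1 7 → sum 38
  kept as-is: 2 1 6 7 9 9 4 → sum 38
Total = 38 + 38 = 76.
Check digit = (10 − (76 mod 10)) mod 10 = 4.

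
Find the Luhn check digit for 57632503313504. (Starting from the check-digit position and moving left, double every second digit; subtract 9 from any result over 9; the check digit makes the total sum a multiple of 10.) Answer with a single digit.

Partial digits right→left: 4 0 5 3 1 3 3 0 5 2 3 6 7 5
Double every second digit counting from the check-digit position (so the 1st, 3rd, 5th, ... of the partial from the right).
  doubled (with −9 where >9): 8 1 2 6 1 6 5 → sum 29
  kept as-is: 0 3 3 0 2 6 5 → sum 19
Total = 29 + 19 = 48.
Check digit = (10 − (48 mod 10)) mod 10 = 2.

2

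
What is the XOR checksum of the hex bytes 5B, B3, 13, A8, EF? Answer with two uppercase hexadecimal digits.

XOR the bytes together:
  start with 0x5B
  0x5B ⊕ 0xB3 = 0xE8
  0xE8 ⊕ 0x13 = 0xFB
  0xFB ⊕ 0xA8 = 0x53
  0x53 ⊕ 0xEF = 0xBC

BC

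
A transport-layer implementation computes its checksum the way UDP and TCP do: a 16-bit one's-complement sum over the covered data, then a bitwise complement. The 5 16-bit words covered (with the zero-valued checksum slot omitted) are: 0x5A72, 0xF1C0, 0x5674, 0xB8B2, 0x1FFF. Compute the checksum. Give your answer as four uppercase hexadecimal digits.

One's-complement addition (fold any carry out of bit 15 back into bit 0):
  0x5A72 + 0xF1C0 = 0x14C32 → wrap carry → 0x4C33
  0x4C33 + 0x5674 = 0x0A2A7
  0xA2A7 + 0xB8B2 = 0x15B59 → wrap carry → 0x5B5A
  0x5B5A + 0x1FFF = 0x07B59
One's-complement sum = 0x7B59.
Checksum = ~0x7B59 & 0xFFFF = 0x84A6.

84A6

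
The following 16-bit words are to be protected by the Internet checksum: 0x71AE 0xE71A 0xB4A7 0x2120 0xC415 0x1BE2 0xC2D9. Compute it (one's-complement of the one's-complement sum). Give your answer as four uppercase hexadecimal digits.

One's-complement addition (fold any carry out of bit 15 back into bit 0):
  0x71AE + 0xE71A = 0x158C8 → wrap carry → 0x58C9
  0x58C9 + 0xB4A7 = 0x10D70 → wrap carry → 0x0D71
  0x0D71 + 0x2120 = 0x02E91
  0x2E91 + 0xC415 = 0x0F2A6
  0xF2A6 + 0x1BE2 = 0x10E88 → wrap carry → 0x0E89
  0x0E89 + 0xC2D9 = 0x0D162
One's-complement sum = 0xD162.
Checksum = ~0xD162 & 0xFFFF = 0x2E9D.

2E9D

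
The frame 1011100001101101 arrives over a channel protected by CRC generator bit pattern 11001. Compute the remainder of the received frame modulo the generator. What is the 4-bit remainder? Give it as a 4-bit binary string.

0000

Modulo-2 division of 1011100001101101 by 11001:
  pos 0: 10111 XOR 11001 = 01110
  pos 1: 11100 XOR 11001 = 00101
  pos 3: 10100 XOR 11001 = 01101
  pos 4: 11010 XOR 11001 = 00011
  pos 7: 11110 XOR 11001 = 00111
  pos 9: 11111 XOR 11001 = 00110
  pos 11: 11001 XOR 11001 = 00000
Remainder = 0000 (zero — the frame passes the CRC check).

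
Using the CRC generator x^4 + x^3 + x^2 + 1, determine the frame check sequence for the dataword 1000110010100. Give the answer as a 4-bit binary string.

Append 4 zeros: 10001100101000000. Divide by 11101 (XOR where the leading bit is 1):
  pos 0: 10001 XOR 11101 = 01100
  pos 1: 11001 XOR 11101 = 00100
  pos 3: 10000 XOR 11101 = 01101
  pos 4: 11011 XOR 11101 = 00110
  pos 6: 11001 XOR 11101 = 00100
  pos 8: 10000 XOR 11101 = 01101
  pos 9: 11010 XOR 11101 = 00111
  pos 11: 11100 XOR 11101 = 00001
Remainder (last 4 bits) = 0010. This is the CRC / FCS.

0010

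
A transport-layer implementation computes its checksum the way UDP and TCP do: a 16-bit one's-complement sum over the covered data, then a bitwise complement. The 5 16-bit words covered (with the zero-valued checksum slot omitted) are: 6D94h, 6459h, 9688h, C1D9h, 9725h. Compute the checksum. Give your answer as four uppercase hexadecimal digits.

One's-complement addition (fold any carry out of bit 15 back into bit 0):
  0x6D94 + 0x6459 = 0x0D1ED
  0xD1ED + 0x9688 = 0x16875 → wrap carry → 0x6876
  0x6876 + 0xC1D9 = 0x12A4F → wrap carry → 0x2A50
  0x2A50 + 0x9725 = 0x0C175
One's-complement sum = 0xC175.
Checksum = ~0xC175 & 0xFFFF = 0x3E8A.

3E8A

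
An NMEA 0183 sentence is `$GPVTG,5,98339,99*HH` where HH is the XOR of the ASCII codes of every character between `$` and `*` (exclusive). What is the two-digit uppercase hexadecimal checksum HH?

73

XOR the ASCII codes of the payload characters:
  'G' = 0x47 → acc = 0x47
  'P' = 0x50 → acc = 0x17
  'V' = 0x56 → acc = 0x41
  'T' = 0x54 → acc = 0x15
  'G' = 0x47 → acc = 0x52
  ',' = 0x2C → acc = 0x7E
  '5' = 0x35 → acc = 0x4B
  ',' = 0x2C → acc = 0x67
  '9' = 0x39 → acc = 0x5E
  '8' = 0x38 → acc = 0x66
  '3' = 0x33 → acc = 0x55
  '3' = 0x33 → acc = 0x66
  '9' = 0x39 → acc = 0x5F
  ',' = 0x2C → acc = 0x73
  '9' = 0x39 → acc = 0x4A
  '9' = 0x39 → acc = 0x73
Checksum = 0x73.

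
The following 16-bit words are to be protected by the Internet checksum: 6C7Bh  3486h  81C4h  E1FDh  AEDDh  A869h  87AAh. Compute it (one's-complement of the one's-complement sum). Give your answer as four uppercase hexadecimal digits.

1C4A

One's-complement addition (fold any carry out of bit 15 back into bit 0):
  0x6C7B + 0x3486 = 0x0A101
  0xA101 + 0x81C4 = 0x122C5 → wrap carry → 0x22C6
  0x22C6 + 0xE1FD = 0x104C3 → wrap carry → 0x04C4
  0x04C4 + 0xAEDD = 0x0B3A1
  0xB3A1 + 0xA869 = 0x15C0A → wrap carry → 0x5C0B
  0x5C0B + 0x87AA = 0x0E3B5
One's-complement sum = 0xE3B5.
Checksum = ~0xE3B5 & 0xFFFF = 0x1C4A.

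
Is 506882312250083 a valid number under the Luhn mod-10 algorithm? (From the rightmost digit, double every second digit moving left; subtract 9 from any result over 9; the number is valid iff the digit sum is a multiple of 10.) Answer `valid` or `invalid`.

From the right, keep odd positions and double even positions (subtract 9 from any doubled value over 9):
  doubled (positions 2,4,...): 7 0 4 2 4 7 0 → sum 24
  kept (positions 1,3,...): 3 0 5 2 3 8 6 5 → sum 32
Total = 56.
56 mod 10 = 6, so the number is invalid.

invalid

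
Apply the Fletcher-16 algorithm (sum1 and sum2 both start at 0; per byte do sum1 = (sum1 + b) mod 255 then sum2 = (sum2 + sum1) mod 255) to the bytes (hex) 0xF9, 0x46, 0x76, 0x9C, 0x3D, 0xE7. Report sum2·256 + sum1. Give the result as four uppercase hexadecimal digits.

Running sums (mod 255):
  after byte 0 (0xF9): sum1=249, sum2=249
  after byte 1 (0x46): sum1=64, sum2=58
  after byte 2 (0x76): sum1=182, sum2=240
  after byte 3 (0x9C): sum1=83, sum2=68
  after byte 4 (0x3D): sum1=144, sum2=212
  after byte 5 (0xE7): sum1=120, sum2=77
Checksum = sum2·256 + sum1 = 77·256 + 120 = 19832 = 0x4D78.

4D78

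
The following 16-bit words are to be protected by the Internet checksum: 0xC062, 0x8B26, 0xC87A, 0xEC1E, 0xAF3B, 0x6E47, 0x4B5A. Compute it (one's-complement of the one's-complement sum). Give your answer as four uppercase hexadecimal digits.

96FF

One's-complement addition (fold any carry out of bit 15 back into bit 0):
  0xC062 + 0x8B26 = 0x14B88 → wrap carry → 0x4B89
  0x4B89 + 0xC87A = 0x11403 → wrap carry → 0x1404
  0x1404 + 0xEC1E = 0x10022 → wrap carry → 0x0023
  0x0023 + 0xAF3B = 0x0AF5E
  0xAF5E + 0x6E47 = 0x11DA5 → wrap carry → 0x1DA6
  0x1DA6 + 0x4B5A = 0x06900
One's-complement sum = 0x6900.
Checksum = ~0x6900 & 0xFFFF = 0x96FF.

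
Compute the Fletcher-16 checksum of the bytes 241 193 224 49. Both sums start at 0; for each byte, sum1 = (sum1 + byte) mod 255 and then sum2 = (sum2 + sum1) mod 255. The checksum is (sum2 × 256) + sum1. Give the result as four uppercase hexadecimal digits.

00C5

Running sums (mod 255):
  after byte 0 (241): sum1=241, sum2=241
  after byte 1 (193): sum1=179, sum2=165
  after byte 2 (224): sum1=148, sum2=58
  after byte 3 (49): sum1=197, sum2=0
Checksum = sum2·256 + sum1 = 0·256 + 197 = 197 = 0x00C5.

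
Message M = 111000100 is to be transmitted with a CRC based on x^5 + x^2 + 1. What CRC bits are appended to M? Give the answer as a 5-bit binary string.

00001

Append 5 zeros: 11100010000000. Divide by 100101 (XOR where the leading bit is 1):
  pos 0: 111000 XOR 100101 = 011101
  pos 1: 111011 XOR 100101 = 011110
  pos 2: 111100 XOR 100101 = 011001
  pos 3: 110010 XOR 100101 = 010111
  pos 4: 101110 XOR 100101 = 001011
  pos 6: 101100 XOR 100101 = 001001
  pos 8: 100100 XOR 100101 = 000001
Remainder (last 5 bits) = 00001. This is the CRC / FCS.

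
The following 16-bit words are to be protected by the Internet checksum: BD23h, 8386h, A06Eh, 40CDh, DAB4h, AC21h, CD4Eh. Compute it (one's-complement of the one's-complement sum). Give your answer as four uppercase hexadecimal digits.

One's-complement addition (fold any carry out of bit 15 back into bit 0):
  0xBD23 + 0x8386 = 0x140A9 → wrap carry → 0x40AA
  0x40AA + 0xA06E = 0x0E118
  0xE118 + 0x40CD = 0x121E5 → wrap carry → 0x21E6
  0x21E6 + 0xDAB4 = 0x0FC9A
  0xFC9A + 0xAC21 = 0x1A8BB → wrap carry → 0xA8BC
  0xA8BC + 0xCD4E = 0x1760A → wrap carry → 0x760B
One's-complement sum = 0x760B.
Checksum = ~0x760B & 0xFFFF = 0x89F4.

89F4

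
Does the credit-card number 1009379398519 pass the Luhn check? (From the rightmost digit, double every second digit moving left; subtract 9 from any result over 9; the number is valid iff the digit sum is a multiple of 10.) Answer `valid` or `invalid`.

invalid

From the right, keep odd positions and double even positions (subtract 9 from any doubled value over 9):
  doubled (positions 2,4,...): 2 7 6 5 9 0 → sum 29
  kept (positions 1,3,...): 9 5 9 9 3 0 1 → sum 36
Total = 65.
65 mod 10 = 5, so the number is invalid.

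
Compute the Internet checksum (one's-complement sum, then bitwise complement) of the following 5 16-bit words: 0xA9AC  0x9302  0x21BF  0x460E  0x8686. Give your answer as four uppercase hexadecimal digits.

D4FC

One's-complement addition (fold any carry out of bit 15 back into bit 0):
  0xA9AC + 0x9302 = 0x13CAE → wrap carry → 0x3CAF
  0x3CAF + 0x21BF = 0x05E6E
  0x5E6E + 0x460E = 0x0A47C
  0xA47C + 0x8686 = 0x12B02 → wrap carry → 0x2B03
One's-complement sum = 0x2B03.
Checksum = ~0x2B03 & 0xFFFF = 0xD4FC.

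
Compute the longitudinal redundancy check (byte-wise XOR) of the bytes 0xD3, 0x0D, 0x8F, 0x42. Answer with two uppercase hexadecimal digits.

XOR the bytes together:
  start with 0xD3
  0xD3 ⊕ 0x0D = 0xDE
  0xDE ⊕ 0x8F = 0x51
  0x51 ⊕ 0x42 = 0x13

13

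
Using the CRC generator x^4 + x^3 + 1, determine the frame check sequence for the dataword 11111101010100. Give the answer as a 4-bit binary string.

Append 4 zeros: 111111010101000000. Divide by 11001 (XOR where the leading bit is 1):
  pos 0: 11111 XOR 11001 = 00110
  pos 2: 11010 XOR 11001 = 00011
  pos 5: 11101 XOR 11001 = 00100
  pos 7: 10001 XOR 11001 = 01000
  pos 8: 10000 XOR 11001 = 01001
  pos 9: 10010 XOR 11001 = 01011
  pos 10: 10110 XOR 11001 = 01111
  pos 11: 11110 XOR 11001 = 00111
  pos 13: 11100 XOR 11001 = 00101
Remainder (last 4 bits) = 0101. This is the CRC / FCS.

0101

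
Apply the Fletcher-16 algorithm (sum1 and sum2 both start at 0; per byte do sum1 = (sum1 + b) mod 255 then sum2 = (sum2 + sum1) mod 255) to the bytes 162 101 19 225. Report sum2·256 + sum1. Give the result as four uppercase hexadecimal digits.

C2FC

Running sums (mod 255):
  after byte 0 (162): sum1=162, sum2=162
  after byte 1 (101): sum1=8, sum2=170
  after byte 2 (19): sum1=27, sum2=197
  after byte 3 (225): sum1=252, sum2=194
Checksum = sum2·256 + sum1 = 194·256 + 252 = 49916 = 0xC2FC.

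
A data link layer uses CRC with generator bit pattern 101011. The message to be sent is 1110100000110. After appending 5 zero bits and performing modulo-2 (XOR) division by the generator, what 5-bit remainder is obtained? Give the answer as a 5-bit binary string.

01001

Append 5 zeros: 111010000011000000. Divide by 101011 (XOR where the leading bit is 1):
  pos 0: 111010 XOR 101011 = 010001
  pos 1: 100010 XOR 101011 = 001001
  pos 3: 100100 XOR 101011 = 001111
  pos 5: 111101 XOR 101011 = 010110
  pos 6: 101101 XOR 101011 = 000110
  pos 9: 110000 XOR 101011 = 011011
  pos 10: 110110 XOR 101011 = 011101
  pos 11: 111010 XOR 101011 = 010001
  pos 12: 100010 XOR 101011 = 001001
Remainder (last 5 bits) = 01001. This is the CRC / FCS.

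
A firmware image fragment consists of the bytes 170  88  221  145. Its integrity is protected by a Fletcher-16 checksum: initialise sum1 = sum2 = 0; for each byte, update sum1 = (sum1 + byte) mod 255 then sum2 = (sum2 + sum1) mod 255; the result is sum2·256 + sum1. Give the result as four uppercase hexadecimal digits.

0172

Running sums (mod 255):
  after byte 0 (170): sum1=170, sum2=170
  after byte 1 (88): sum1=3, sum2=173
  after byte 2 (221): sum1=224, sum2=142
  after byte 3 (145): sum1=114, sum2=1
Checksum = sum2·256 + sum1 = 1·256 + 114 = 370 = 0x0172.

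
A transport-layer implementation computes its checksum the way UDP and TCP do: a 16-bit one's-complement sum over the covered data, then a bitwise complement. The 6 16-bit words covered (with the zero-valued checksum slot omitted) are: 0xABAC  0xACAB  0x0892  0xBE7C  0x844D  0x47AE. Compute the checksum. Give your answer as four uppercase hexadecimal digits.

149D

One's-complement addition (fold any carry out of bit 15 back into bit 0):
  0xABAC + 0xACAB = 0x15857 → wrap carry → 0x5858
  0x5858 + 0x0892 = 0x060EA
  0x60EA + 0xBE7C = 0x11F66 → wrap carry → 0x1F67
  0x1F67 + 0x844D = 0x0A3B4
  0xA3B4 + 0x47AE = 0x0EB62
One's-complement sum = 0xEB62.
Checksum = ~0xEB62 & 0xFFFF = 0x149D.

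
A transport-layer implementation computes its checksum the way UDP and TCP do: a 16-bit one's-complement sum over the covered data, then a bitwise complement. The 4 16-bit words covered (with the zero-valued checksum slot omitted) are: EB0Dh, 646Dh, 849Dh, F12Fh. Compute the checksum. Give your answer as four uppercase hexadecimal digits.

3AB7

One's-complement addition (fold any carry out of bit 15 back into bit 0):
  0xEB0D + 0x646D = 0x14F7A → wrap carry → 0x4F7B
  0x4F7B + 0x849D = 0x0D418
  0xD418 + 0xF12F = 0x1C547 → wrap carry → 0xC548
One's-complement sum = 0xC548.
Checksum = ~0xC548 & 0xFFFF = 0x3AB7.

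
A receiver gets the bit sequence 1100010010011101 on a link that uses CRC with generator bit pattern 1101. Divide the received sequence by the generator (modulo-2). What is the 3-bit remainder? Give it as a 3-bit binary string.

000

Modulo-2 division of 1100010010011101 by 1101:
  pos 0: 1100 XOR 1101 = 0001
  pos 3: 1010 XOR 1101 = 0111
  pos 4: 1110 XOR 1101 = 0011
  pos 6: 1110 XOR 1101 = 0011
  pos 8: 1101 XOR 1101 = 0000
  pos 12: 1101 XOR 1101 = 0000
Remainder = 000 (zero — the frame passes the CRC check).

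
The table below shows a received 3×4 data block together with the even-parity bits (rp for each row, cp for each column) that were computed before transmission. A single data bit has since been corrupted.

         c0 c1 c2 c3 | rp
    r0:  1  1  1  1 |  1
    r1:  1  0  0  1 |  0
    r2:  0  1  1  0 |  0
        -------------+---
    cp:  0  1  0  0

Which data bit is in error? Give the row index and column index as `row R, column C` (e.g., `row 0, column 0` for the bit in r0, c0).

row 0, column 1

Recompute each row's even parity and compare to rp:
  r0: data parity 0, sent rp 1 → mismatch
  r1: data parity 0, sent rp 0 → ok
  r2: data parity 0, sent rp 0 → ok
Recompute each column's even parity and compare to cp:
  c0: data parity 0, sent cp 0 → ok
  c1: data parity 0, sent cp 1 → mismatch
  c2: data parity 0, sent cp 0 → ok
  c3: data parity 0, sent cp 0 → ok
Exactly one row (r0) and one column (c1) fail → the flipped bit is at their intersection.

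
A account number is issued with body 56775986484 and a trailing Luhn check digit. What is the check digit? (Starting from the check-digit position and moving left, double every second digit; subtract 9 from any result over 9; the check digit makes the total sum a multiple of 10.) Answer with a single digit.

Partial digits right→left: 4 8 4 6 8 9 5 7 7 6 5
Double every second digit counting from the check-digit position (so the 1st, 3rd, 5th, ... of the partial from the right).
  doubled (with −9 where >9): 8 8 7 1 5 1 → sum 30
  kept as-is: 8 6 9 7 6 → sum 36
Total = 30 + 36 = 66.
Check digit = (10 − (66 mod 10)) mod 10 = 4.

4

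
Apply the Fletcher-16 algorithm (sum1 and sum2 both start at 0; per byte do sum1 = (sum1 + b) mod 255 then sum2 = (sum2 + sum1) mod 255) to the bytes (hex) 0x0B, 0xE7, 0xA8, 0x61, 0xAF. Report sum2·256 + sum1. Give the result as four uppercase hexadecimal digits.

43AC

Running sums (mod 255):
  after byte 0 (0x0B): sum1=11, sum2=11
  after byte 1 (0xE7): sum1=242, sum2=253
  after byte 2 (0xA8): sum1=155, sum2=153
  after byte 3 (0x61): sum1=252, sum2=150
  after byte 4 (0xAF): sum1=172, sum2=67
Checksum = sum2·256 + sum1 = 67·256 + 172 = 17324 = 0x43AC.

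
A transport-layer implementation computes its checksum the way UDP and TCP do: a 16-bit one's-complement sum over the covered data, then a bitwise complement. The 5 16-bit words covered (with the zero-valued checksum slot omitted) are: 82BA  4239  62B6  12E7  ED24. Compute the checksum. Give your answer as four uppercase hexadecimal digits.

One's-complement addition (fold any carry out of bit 15 back into bit 0):
  0x82BA + 0x4239 = 0x0C4F3
  0xC4F3 + 0x62B6 = 0x127A9 → wrap carry → 0x27AA
  0x27AA + 0x12E7 = 0x03A91
  0x3A91 + 0xED24 = 0x127B5 → wrap carry → 0x27B6
One's-complement sum = 0x27B6.
Checksum = ~0x27B6 & 0xFFFF = 0xD849.

D849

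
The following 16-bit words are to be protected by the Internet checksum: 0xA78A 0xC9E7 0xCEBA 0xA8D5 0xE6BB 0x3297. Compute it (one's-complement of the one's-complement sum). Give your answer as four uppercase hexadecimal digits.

One's-complement addition (fold any carry out of bit 15 back into bit 0):
  0xA78A + 0xC9E7 = 0x17171 → wrap carry → 0x7172
  0x7172 + 0xCEBA = 0x1402C → wrap carry → 0x402D
  0x402D + 0xA8D5 = 0x0E902
  0xE902 + 0xE6BB = 0x1CFBD → wrap carry → 0xCFBE
  0xCFBE + 0x3297 = 0x10255 → wrap carry → 0x0256
One's-complement sum = 0x0256.
Checksum = ~0x0256 & 0xFFFF = 0xFDA9.

FDA9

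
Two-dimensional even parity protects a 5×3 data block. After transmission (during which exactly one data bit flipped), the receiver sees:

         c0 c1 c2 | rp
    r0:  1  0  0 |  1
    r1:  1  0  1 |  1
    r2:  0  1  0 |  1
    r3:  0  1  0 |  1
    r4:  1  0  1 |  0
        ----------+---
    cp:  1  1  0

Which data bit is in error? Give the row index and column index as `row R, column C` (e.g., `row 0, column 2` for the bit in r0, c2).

row 1, column 1

Recompute each row's even parity and compare to rp:
  r0: data parity 1, sent rp 1 → ok
  r1: data parity 0, sent rp 1 → mismatch
  r2: data parity 1, sent rp 1 → ok
  r3: data parity 1, sent rp 1 → ok
  r4: data parity 0, sent rp 0 → ok
Recompute each column's even parity and compare to cp:
  c0: data parity 1, sent cp 1 → ok
  c1: data parity 0, sent cp 1 → mismatch
  c2: data parity 0, sent cp 0 → ok
Exactly one row (r1) and one column (c1) fail → the flipped bit is at their intersection.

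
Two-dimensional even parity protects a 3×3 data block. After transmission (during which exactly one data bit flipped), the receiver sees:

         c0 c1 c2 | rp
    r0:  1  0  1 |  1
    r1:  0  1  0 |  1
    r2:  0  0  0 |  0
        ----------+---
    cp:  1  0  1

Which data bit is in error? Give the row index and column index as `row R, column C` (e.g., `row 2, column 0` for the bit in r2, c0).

Recompute each row's even parity and compare to rp:
  r0: data parity 0, sent rp 1 → mismatch
  r1: data parity 1, sent rp 1 → ok
  r2: data parity 0, sent rp 0 → ok
Recompute each column's even parity and compare to cp:
  c0: data parity 1, sent cp 1 → ok
  c1: data parity 1, sent cp 0 → mismatch
  c2: data parity 1, sent cp 1 → ok
Exactly one row (r0) and one column (c1) fail → the flipped bit is at their intersection.

row 0, column 1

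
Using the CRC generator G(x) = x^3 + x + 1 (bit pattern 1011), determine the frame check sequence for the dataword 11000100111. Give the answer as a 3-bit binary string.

Append 3 zeros: 11000100111000. Divide by 1011 (XOR where the leading bit is 1):
  pos 0: 1100 XOR 1011 = 0111
  pos 1: 1110 XOR 1011 = 0101
  pos 2: 1011 XOR 1011 = 0000
  pos 8: 1110 XOR 1011 = 0101
  pos 9: 1010 XOR 1011 = 0001
Remainder (last 3 bits) = 010. This is the CRC / FCS.

010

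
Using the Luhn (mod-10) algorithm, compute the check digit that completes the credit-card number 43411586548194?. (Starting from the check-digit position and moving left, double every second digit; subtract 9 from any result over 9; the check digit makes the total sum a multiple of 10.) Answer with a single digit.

1

Partial digits right→left: 4 9 1 8 4 5 6 8 5 1 1 4 3 4
Double every second digit counting from the check-digit position (so the 1st, 3rd, 5th, ... of the partial from the right).
  doubled (with −9 where >9): 8 2 8 3 1 2 6 → sum 30
  kept as-is: 9 8 5 8 1 4 4 → sum 39
Total = 30 + 39 = 69.
Check digit = (10 − (69 mod 10)) mod 10 = 1.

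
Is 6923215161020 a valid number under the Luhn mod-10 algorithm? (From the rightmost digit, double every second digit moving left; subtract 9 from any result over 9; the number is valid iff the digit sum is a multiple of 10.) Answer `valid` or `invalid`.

From the right, keep odd positions and double even positions (subtract 9 from any doubled value over 9):
  doubled (positions 2,4,...): 4 2 2 2 6 9 → sum 25
  kept (positions 1,3,...): 0 0 6 5 2 2 6 → sum 21
Total = 46.
46 mod 10 = 6, so the number is invalid.

invalid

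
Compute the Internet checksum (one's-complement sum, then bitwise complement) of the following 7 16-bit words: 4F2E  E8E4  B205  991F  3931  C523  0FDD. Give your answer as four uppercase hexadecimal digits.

6E95

One's-complement addition (fold any carry out of bit 15 back into bit 0):
  0x4F2E + 0xE8E4 = 0x13812 → wrap carry → 0x3813
  0x3813 + 0xB205 = 0x0EA18
  0xEA18 + 0x991F = 0x18337 → wrap carry → 0x8338
  0x8338 + 0x3931 = 0x0BC69
  0xBC69 + 0xC523 = 0x1818C → wrap carry → 0x818D
  0x818D + 0x0FDD = 0x0916A
One's-complement sum = 0x916A.
Checksum = ~0x916A & 0xFFFF = 0x6E95.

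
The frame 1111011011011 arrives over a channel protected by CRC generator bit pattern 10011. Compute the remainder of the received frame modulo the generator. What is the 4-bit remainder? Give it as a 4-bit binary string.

Modulo-2 division of 1111011011011 by 10011:
  pos 0: 11110 XOR 10011 = 01101
  pos 1: 11011 XOR 10011 = 01000
  pos 2: 10001 XOR 10011 = 00010
  pos 5: 10011 XOR 10011 = 00000
Remainder = 0011 (nonzero — an error is detected).

0011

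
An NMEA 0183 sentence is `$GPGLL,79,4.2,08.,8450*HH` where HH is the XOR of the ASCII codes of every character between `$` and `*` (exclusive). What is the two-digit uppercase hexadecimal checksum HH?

59

XOR the ASCII codes of the payload characters:
  'G' = 0x47 → acc = 0x47
  'P' = 0x50 → acc = 0x17
  'G' = 0x47 → acc = 0x50
  'L' = 0x4C → acc = 0x1C
  'L' = 0x4C → acc = 0x50
  ',' = 0x2C → acc = 0x7C
  '7' = 0x37 → acc = 0x4B
  '9' = 0x39 → acc = 0x72
  ',' = 0x2C → acc = 0x5E
  '4' = 0x34 → acc = 0x6A
  '.' = 0x2E → acc = 0x44
  '2' = 0x32 → acc = 0x76
  ',' = 0x2C → acc = 0x5A
  '0' = 0x30 → acc = 0x6A
  '8' = 0x38 → acc = 0x52
  '.' = 0x2E → acc = 0x7C
  ',' = 0x2C → acc = 0x50
  '8' = 0x38 → acc = 0x68
  '4' = 0x34 → acc = 0x5C
  '5' = 0x35 → acc = 0x69
  '0' = 0x30 → acc = 0x59
Checksum = 0x59.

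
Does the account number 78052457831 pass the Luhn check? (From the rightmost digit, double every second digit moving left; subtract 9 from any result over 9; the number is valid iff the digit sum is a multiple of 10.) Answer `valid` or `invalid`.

valid

From the right, keep odd positions and double even positions (subtract 9 from any doubled value over 9):
  doubled (positions 2,4,...): 6 5 8 1 7 → sum 27
  kept (positions 1,3,...): 1 8 5 2 0 7 → sum 23
Total = 50.
50 mod 10 = 0, so the number is valid.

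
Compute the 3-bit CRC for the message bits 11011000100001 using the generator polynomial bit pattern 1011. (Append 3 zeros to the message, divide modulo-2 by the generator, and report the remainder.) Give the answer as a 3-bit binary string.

101

Append 3 zeros: 11011000100001000. Divide by 1011 (XOR where the leading bit is 1):
  pos 0: 1101 XOR 1011 = 0110
  pos 1: 1101 XOR 1011 = 0110
  pos 2: 1100 XOR 1011 = 0111
  pos 3: 1110 XOR 1011 = 0101
  pos 4: 1010 XOR 1011 = 0001
  pos 7: 1100 XOR 1011 = 0111
  pos 8: 1110 XOR 1011 = 0101
  pos 9: 1010 XOR 1011 = 0001
  pos 12: 1100 XOR 1011 = 0111
  pos 13: 1110 XOR 1011 = 0101
Remainder (last 3 bits) = 101. This is the CRC / FCS.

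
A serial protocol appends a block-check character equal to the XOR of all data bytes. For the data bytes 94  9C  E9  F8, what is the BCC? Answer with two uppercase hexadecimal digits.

XOR the bytes together:
  start with 0x94
  0x94 ⊕ 0x9C = 0x08
  0x08 ⊕ 0xE9 = 0xE1
  0xE1 ⊕ 0xF8 = 0x19

19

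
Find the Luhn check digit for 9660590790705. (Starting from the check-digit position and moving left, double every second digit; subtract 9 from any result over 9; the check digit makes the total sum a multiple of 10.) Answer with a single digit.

Partial digits right→left: 5 0 7 0 9 7 0 9 5 0 6 6 9
Double every second digit counting from the check-digit position (so the 1st, 3rd, 5th, ... of the partial from the right).
  doubled (with −9 where >9): 1 5 9 0 1 3 9 → sum 28
  kept as-is: 0 0 7 9 0 6 → sum 22
Total = 28 + 22 = 50.
Check digit = (10 − (50 mod 10)) mod 10 = 0.

0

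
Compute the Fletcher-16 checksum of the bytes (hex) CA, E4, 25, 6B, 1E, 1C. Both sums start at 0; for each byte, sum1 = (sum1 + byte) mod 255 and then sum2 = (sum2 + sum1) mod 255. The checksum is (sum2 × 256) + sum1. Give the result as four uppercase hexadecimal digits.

687A

Running sums (mod 255):
  after byte 0 (CA): sum1=202, sum2=202
  after byte 1 (E4): sum1=175, sum2=122
  after byte 2 (25): sum1=212, sum2=79
  after byte 3 (6B): sum1=64, sum2=143
  after byte 4 (1E): sum1=94, sum2=237
  after byte 5 (1C): sum1=122, sum2=104
Checksum = sum2·256 + sum1 = 104·256 + 122 = 26746 = 0x687A.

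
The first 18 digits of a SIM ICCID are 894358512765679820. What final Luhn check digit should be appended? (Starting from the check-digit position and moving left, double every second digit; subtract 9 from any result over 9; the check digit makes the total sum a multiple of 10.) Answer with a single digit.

1

Partial digits right→left: 0 2 8 9 7 6 5 6 7 2 1 5 8 5 3 4 9 8
Double every second digit counting from the check-digit position (so the 1st, 3rd, 5th, ... of the partial from the right).
  doubled (with −9 where >9): 0 7 5 1 5 2 7 6 9 → sum 42
  kept as-is: 2 9 6 6 2 5 5 4 8 → sum 47
Total = 42 + 47 = 89.
Check digit = (10 − (89 mod 10)) mod 10 = 1.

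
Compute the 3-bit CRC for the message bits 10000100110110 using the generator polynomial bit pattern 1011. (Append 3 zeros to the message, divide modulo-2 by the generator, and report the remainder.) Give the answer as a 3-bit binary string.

Append 3 zeros: 10000100110110000. Divide by 1011 (XOR where the leading bit is 1):
  pos 0: 1000 XOR 1011 = 0011
  pos 2: 1101 XOR 1011 = 0110
  pos 3: 1100 XOR 1011 = 0111
  pos 4: 1110 XOR 1011 = 0101
  pos 5: 1011 XOR 1011 = 0000
  pos 9: 1011 XOR 1011 = 0000
Remainder (last 3 bits) = 000. This is the CRC / FCS.

000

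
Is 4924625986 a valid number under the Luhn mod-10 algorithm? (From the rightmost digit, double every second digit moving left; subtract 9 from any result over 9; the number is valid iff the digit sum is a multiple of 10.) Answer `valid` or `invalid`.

From the right, keep odd positions and double even positions (subtract 9 from any doubled value over 9):
  doubled (positions 2,4,...): 7 1 3 4 8 → sum 23
  kept (positions 1,3,...): 6 9 2 4 9 → sum 30
Total = 53.
53 mod 10 = 3, so the number is invalid.

invalid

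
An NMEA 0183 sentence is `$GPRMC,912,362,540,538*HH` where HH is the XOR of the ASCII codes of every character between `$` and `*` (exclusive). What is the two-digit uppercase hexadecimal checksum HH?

49

XOR the ASCII codes of the payload characters:
  'G' = 0x47 → acc = 0x47
  'P' = 0x50 → acc = 0x17
  'R' = 0x52 → acc = 0x45
  'M' = 0x4D → acc = 0x08
  'C' = 0x43 → acc = 0x4B
  ',' = 0x2C → acc = 0x67
  '9' = 0x39 → acc = 0x5E
  '1' = 0x31 → acc = 0x6F
  '2' = 0x32 → acc = 0x5D
  ',' = 0x2C → acc = 0x71
  '3' = 0x33 → acc = 0x42
  '6' = 0x36 → acc = 0x74
  '2' = 0x32 → acc = 0x46
  ',' = 0x2C → acc = 0x6A
  '5' = 0x35 → acc = 0x5F
  '4' = 0x34 → acc = 0x6B
  '0' = 0x30 → acc = 0x5B
  ',' = 0x2C → acc = 0x77
  '5' = 0x35 → acc = 0x42
  '3' = 0x33 → acc = 0x71
  '8' = 0x38 → acc = 0x49
Checksum = 0x49.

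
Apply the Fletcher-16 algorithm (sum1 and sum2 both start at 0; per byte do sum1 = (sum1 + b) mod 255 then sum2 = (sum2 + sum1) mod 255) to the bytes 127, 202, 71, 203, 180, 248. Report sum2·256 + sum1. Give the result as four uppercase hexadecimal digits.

D50B

Running sums (mod 255):
  after byte 0 (127): sum1=127, sum2=127
  after byte 1 (202): sum1=74, sum2=201
  after byte 2 (71): sum1=145, sum2=91
  after byte 3 (203): sum1=93, sum2=184
  after byte 4 (180): sum1=18, sum2=202
  after byte 5 (248): sum1=11, sum2=213
Checksum = sum2·256 + sum1 = 213·256 + 11 = 54539 = 0xD50B.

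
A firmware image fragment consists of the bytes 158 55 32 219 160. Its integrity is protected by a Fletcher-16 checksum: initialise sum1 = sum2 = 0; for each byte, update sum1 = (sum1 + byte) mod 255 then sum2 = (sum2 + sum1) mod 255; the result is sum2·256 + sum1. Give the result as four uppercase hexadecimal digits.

AE72

Running sums (mod 255):
  after byte 0 (158): sum1=158, sum2=158
  after byte 1 (55): sum1=213, sum2=116
  after byte 2 (32): sum1=245, sum2=106
  after byte 3 (219): sum1=209, sum2=60
  after byte 4 (160): sum1=114, sum2=174
Checksum = sum2·256 + sum1 = 174·256 + 114 = 44658 = 0xAE72.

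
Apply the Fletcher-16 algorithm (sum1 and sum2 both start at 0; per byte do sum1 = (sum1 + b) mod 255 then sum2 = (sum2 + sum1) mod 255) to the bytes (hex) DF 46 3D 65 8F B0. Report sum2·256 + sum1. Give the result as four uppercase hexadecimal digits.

9309

Running sums (mod 255):
  after byte 0 (DF): sum1=223, sum2=223
  after byte 1 (46): sum1=38, sum2=6
  after byte 2 (3D): sum1=99, sum2=105
  after byte 3 (65): sum1=200, sum2=50
  after byte 4 (8F): sum1=88, sum2=138
  after byte 5 (B0): sum1=9, sum2=147
Checksum = sum2·256 + sum1 = 147·256 + 9 = 37641 = 0x9309.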